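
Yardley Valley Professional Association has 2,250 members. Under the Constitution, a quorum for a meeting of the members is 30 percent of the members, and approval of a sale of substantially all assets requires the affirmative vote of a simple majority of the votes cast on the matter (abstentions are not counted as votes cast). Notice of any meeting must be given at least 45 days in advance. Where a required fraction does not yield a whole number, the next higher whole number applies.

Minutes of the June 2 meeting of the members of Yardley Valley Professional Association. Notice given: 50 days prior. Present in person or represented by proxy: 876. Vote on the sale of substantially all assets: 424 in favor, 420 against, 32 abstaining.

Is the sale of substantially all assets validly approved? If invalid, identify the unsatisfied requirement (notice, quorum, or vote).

Notice: 50 days given; 45 required. Satisfied.
Quorum: 30% of 2,250 = 675; 876 present. Satisfied.
Vote: requires a majority of the votes cast (876 − 32 abstaining = 844); a majority of 844 is 423, so 423 needed; 424 in favor. Satisfied.

Valid — all requirements satisfied.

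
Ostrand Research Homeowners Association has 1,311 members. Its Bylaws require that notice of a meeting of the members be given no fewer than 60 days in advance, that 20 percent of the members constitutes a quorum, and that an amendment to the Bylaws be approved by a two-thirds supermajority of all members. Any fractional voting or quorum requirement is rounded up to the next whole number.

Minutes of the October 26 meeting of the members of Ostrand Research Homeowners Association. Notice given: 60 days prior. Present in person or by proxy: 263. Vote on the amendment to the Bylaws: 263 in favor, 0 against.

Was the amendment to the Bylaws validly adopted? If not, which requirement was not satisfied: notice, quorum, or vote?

Invalid — vote requirement not satisfied.

Notice: 60 days given; 60 required. Satisfied.
Quorum: 20% of 1,311 = 262.20, rounded up to 263; 263 present. Satisfied.
Vote: requires two-thirds of all members (1,311); 2/3 of 1311 = 874, so 874 needed; 263 in favor. Not satisfied.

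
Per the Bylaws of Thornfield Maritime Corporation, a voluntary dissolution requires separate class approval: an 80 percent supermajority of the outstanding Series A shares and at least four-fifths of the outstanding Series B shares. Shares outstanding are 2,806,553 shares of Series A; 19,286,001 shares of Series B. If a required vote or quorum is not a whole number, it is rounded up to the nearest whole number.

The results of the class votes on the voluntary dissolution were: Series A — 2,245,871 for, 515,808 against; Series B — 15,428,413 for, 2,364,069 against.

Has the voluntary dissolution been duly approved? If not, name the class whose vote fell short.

Not approved — the Series B shares did not give the required vote.

Series A: 4/5 of 2806553 = 2245242.40, rounded up to 2245243; 2,245,243 required, 2,245,871 in favor — approved.
Series B: 4/5 of 19286001 = 15428800.80, rounded up to 15428801; 15,428,801 required, 15,428,413 in favor — not approved.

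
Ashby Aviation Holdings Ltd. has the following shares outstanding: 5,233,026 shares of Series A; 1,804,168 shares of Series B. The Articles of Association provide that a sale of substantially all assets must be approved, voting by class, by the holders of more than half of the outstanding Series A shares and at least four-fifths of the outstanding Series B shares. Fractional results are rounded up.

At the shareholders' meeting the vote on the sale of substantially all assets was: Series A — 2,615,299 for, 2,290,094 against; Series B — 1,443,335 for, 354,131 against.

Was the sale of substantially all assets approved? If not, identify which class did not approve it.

Not approved — the Series A shares did not give the required vote.

Series A: a majority of 5233026 is 2616514; 2,616,514 required, 2,615,299 in favor — not approved.
Series B: 4/5 of 1804168 = 1443334.40, rounded up to 1443335; 1,443,335 required, 1,443,335 in favor — approved.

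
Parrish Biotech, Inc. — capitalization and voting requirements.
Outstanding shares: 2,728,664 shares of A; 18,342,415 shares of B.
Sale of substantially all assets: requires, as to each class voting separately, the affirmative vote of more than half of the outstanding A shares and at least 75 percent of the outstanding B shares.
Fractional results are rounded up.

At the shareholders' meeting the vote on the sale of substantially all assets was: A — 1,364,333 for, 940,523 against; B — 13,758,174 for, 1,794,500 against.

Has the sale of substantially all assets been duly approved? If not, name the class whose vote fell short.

A: a majority of 2728664 is 1364333; 1,364,333 required, 1,364,333 in favor — approved.
B: 3/4 of 18342415 = 13756811.25, rounded up to 13756812; 13,756,812 required, 13,758,174 in favor — approved.

Approved — every class gave the required vote.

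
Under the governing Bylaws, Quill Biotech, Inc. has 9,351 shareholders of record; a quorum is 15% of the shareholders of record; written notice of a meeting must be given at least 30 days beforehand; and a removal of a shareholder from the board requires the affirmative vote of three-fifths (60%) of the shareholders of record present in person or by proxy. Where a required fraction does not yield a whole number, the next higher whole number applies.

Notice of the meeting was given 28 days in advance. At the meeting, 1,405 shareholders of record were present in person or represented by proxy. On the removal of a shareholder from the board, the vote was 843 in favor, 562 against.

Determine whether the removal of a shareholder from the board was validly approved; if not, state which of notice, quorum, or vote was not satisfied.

Invalid — notice requirement not satisfied.

Notice: 28 days given; 30 required. Not satisfied.
Quorum: 15% of 9,351 = 1,402.65, rounded up to 1,403; 1,405 present. Satisfied.
Vote: requires three-fifths of those present (1,405); 3/5 of 1405 = 843, so 843 needed; 843 in favor. Satisfied.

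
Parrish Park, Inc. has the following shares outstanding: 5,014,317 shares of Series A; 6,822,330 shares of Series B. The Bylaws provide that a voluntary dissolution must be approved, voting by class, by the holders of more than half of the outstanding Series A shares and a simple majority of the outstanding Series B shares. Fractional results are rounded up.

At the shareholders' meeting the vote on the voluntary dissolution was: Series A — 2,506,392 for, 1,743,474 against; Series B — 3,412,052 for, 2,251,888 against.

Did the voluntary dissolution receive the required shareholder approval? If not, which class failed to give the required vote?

Series A: a majority of 5014317 is 2507159; 2,507,159 required, 2,506,392 in favor — not approved.
Series B: a majority of 6822330 is 3411166; 3,411,166 required, 3,412,052 in favor — approved.

Not approved — the Series A shares did not give the required vote.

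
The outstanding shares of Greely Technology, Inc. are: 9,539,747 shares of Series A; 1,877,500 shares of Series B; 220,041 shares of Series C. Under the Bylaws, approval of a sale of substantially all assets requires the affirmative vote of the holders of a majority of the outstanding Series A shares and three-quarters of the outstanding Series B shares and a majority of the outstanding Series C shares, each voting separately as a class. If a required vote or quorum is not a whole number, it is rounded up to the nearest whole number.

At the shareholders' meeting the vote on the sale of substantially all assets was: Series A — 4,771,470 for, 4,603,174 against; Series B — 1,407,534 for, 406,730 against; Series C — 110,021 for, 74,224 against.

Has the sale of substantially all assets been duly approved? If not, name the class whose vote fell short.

Series A: a majority of 9539747 is 4769874; 4,769,874 required, 4,771,470 in favor — approved.
Series B: 3/4 of 1877500 = 1408125; 1,408,125 required, 1,407,534 in favor — not approved.
Series C: a majority of 220041 is 110021; 110,021 required, 110,021 in favor — approved.

Not approved — the Series B shares did not give the required vote.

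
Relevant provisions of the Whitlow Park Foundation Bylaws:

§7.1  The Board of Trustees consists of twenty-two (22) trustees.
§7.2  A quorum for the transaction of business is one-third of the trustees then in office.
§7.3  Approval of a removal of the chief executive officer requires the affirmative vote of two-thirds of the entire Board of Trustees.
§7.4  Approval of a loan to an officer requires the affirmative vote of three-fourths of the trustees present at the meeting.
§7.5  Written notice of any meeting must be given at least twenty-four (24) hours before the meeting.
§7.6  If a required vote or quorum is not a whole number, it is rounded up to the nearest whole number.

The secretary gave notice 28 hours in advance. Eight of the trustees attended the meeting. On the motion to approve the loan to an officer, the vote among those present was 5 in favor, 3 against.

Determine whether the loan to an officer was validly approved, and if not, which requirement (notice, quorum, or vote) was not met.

Invalid — vote requirement not satisfied.

Notice: 28 hours given; 24 required (28 ≥ 24). Satisfied.
Quorum: 8 present; quorum is 8. Satisfied.
Vote: the loan to an officer requires three-fourths of the trustees present (8). 3/4 of 8 = 6, so 6 affirmative votes are needed; 5 voted in favor. Not satisfied.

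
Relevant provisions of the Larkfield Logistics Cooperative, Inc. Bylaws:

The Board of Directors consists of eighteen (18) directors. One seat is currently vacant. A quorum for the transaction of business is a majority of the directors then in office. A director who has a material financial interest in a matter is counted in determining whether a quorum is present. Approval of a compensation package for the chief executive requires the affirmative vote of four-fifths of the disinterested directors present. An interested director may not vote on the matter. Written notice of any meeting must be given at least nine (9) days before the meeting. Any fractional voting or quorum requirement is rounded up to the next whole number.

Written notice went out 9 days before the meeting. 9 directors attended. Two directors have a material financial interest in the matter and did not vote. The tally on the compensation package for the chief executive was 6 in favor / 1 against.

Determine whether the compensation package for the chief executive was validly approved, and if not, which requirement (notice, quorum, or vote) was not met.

Valid — all requirements satisfied.

Notice: 9 days given; 9 required (9 ≥ 9). Satisfied.
Quorum: 9 present (interested directors count toward quorum); quorum is 9. Satisfied.
Vote: the compensation package for the chief executive requires four-fifths of the disinterested directors present (9 − 2 = 7). 4/5 of 7 = 5.60, rounded up to 6, so 6 affirmative votes are needed; 6 voted in favor. Satisfied.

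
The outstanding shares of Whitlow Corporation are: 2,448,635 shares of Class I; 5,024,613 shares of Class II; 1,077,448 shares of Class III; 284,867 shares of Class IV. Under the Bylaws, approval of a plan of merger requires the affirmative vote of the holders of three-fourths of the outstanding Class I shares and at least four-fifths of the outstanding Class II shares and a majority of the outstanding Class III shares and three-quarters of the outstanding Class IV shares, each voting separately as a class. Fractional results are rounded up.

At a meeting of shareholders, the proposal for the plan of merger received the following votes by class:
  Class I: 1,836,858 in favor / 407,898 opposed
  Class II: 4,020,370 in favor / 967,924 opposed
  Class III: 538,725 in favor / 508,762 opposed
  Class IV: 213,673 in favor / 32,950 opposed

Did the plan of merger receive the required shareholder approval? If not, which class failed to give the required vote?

Approved — every class gave the required vote.

Class I: 3/4 of 2448635 = 1836476.25, rounded up to 1836477; 1,836,477 required, 1,836,858 in favor — approved.
Class II: 4/5 of 5024613 = 4019690.40, rounded up to 4019691; 4,019,691 required, 4,020,370 in favor — approved.
Class III: a majority of 1077448 is 538725; 538,725 required, 538,725 in favor — approved.
Class IV: 3/4 of 284867 = 213650.25, rounded up to 213651; 213,651 required, 213,673 in favor — approved.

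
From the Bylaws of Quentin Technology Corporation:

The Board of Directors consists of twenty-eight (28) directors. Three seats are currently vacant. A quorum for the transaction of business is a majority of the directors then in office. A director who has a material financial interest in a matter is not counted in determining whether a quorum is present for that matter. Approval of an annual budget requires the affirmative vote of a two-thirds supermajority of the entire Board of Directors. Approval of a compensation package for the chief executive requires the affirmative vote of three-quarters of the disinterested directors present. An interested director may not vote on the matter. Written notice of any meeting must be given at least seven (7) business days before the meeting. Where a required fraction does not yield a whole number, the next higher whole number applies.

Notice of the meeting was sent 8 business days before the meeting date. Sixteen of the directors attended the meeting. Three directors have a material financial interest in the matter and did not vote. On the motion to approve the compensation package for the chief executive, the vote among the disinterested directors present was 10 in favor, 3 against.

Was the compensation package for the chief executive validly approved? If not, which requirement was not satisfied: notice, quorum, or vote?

Valid — all requirements satisfied.

Notice: 8 business days given; 7 required (8 ≥ 7). Satisfied.
Quorum: 16 present, but the 3 interested directors do not count, leaving 13. Quorum is 13. Satisfied.
Vote: the compensation package for the chief executive requires three-fourths of the disinterested directors present (16 − 3 = 13). 3/4 of 13 = 9.75, rounded up to 10, so 10 affirmative votes are needed; 10 voted in favor. Satisfied.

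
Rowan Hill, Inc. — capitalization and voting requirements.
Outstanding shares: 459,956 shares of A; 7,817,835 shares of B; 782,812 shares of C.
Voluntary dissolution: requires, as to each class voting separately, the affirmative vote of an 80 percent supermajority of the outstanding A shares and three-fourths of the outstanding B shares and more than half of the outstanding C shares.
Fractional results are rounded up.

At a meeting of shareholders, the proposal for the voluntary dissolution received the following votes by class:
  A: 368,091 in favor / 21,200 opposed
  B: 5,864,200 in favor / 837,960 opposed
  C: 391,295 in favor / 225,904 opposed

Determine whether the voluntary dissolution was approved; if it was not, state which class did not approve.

Not approved — the C shares did not give the required vote.

A: 4/5 of 459956 = 367964.80, rounded up to 367965; 367,965 required, 368,091 in favor — approved.
B: 3/4 of 7817835 = 5863376.25, rounded up to 5863377; 5,863,377 required, 5,864,200 in favor — approved.
C: a majority of 782812 is 391407; 391,407 required, 391,295 in favor — not approved.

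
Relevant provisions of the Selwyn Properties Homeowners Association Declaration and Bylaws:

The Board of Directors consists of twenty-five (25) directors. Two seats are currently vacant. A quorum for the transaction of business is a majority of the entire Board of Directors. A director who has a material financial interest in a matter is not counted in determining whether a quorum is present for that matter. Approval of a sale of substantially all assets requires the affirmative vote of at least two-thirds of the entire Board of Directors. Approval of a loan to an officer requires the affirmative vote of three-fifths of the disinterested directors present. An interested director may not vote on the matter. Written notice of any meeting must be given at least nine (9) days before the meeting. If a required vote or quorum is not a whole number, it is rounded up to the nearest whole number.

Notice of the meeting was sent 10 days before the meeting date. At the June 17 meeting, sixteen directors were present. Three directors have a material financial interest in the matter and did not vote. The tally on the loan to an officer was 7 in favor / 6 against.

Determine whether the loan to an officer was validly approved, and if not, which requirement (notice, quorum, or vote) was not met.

Notice: 10 days given; 9 required (10 ≥ 9). Satisfied.
Quorum: 16 present, but the 3 interested directors do not count, leaving 13. Quorum is 13. Satisfied.
Vote: the loan to an officer requires three-fifths of the disinterested directors present (16 − 3 = 13). 3/5 of 13 = 7.80, rounded up to 8, so 8 affirmative votes are needed; 7 voted in favor. Not satisfied.

Invalid — vote requirement not satisfied.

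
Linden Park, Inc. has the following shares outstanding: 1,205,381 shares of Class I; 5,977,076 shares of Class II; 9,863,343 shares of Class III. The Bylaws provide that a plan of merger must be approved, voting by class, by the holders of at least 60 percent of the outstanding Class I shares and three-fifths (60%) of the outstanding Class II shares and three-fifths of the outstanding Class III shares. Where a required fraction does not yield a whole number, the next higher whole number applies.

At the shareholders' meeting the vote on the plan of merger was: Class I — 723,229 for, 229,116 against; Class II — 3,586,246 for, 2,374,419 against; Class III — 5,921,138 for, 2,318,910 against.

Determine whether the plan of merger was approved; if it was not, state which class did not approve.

Approved — every class gave the required vote.

Class I: 3/5 of 1205381 = 723228.60, rounded up to 723229; 723,229 required, 723,229 in favor — approved.
Class II: 3/5 of 5977076 = 3586245.60, rounded up to 3586246; 3,586,246 required, 3,586,246 in favor — approved.
Class III: 3/5 of 9863343 = 5918005.80, rounded up to 5918006; 5,918,006 required, 5,921,138 in favor — approved.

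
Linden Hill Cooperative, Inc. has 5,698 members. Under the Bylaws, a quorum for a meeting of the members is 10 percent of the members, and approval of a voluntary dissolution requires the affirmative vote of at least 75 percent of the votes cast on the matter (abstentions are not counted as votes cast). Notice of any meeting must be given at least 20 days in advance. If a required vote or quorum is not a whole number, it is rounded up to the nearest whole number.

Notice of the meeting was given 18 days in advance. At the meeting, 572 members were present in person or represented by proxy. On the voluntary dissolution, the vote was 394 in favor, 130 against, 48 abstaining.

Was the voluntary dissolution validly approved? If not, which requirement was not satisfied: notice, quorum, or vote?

Notice: 18 days given; 20 required. Not satisfied.
Quorum: 10% of 5,698 = 569.80, rounded up to 570; 572 present. Satisfied.
Vote: requires three-fourths of the votes cast (572 − 48 abstaining = 524); 3/4 of 524 = 393, so 393 needed; 394 in favor. Satisfied.

Invalid — notice requirement not satisfied.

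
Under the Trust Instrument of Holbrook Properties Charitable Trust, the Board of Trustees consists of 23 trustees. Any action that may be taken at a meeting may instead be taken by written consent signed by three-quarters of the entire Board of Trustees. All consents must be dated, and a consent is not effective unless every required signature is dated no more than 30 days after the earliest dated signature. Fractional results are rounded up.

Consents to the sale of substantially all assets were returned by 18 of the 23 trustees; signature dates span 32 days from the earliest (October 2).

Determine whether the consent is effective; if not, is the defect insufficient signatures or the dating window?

Signatures required: three-quarters of 23 — 3/4 of 23 = 17.25, rounded up to 18, so 18 needed; 18 signed. Sufficient.
Dating window: the latest signature is 32 days after the earliest; the limit is 30 days. Outside the window.

Not effective — dating-window requirement not satisfied.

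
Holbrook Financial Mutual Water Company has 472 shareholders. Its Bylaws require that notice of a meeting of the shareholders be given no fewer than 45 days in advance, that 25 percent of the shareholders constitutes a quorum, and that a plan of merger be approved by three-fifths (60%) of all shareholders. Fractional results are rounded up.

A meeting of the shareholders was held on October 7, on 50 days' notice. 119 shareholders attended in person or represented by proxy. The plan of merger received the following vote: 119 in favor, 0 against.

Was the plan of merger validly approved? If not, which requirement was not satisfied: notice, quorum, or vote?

Notice: 50 days given; 45 required. Satisfied.
Quorum: 25% of 472 = 118; 119 present. Satisfied.
Vote: requires three-fifths of all shareholders (472); 3/5 of 472 = 283.20, rounded up to 284, so 284 needed; 119 in favor. Not satisfied.

Invalid — vote requirement not satisfied.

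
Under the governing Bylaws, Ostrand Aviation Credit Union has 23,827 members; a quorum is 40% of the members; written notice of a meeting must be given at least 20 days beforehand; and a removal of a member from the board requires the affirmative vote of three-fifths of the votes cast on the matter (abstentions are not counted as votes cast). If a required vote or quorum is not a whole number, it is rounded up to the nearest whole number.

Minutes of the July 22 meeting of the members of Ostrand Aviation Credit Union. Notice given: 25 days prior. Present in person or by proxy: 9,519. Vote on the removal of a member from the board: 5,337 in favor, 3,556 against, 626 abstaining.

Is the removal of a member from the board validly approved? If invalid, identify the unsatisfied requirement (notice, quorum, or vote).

Invalid — quorum requirement not satisfied.

Notice: 25 days given; 20 required. Satisfied.
Quorum: 40% of 23,827 = 9,530.80, rounded up to 9,531; 9,519 present. Not satisfied.
Vote: requires three-fifths of the votes cast (9,519 − 626 abstaining = 8,893); 3/5 of 8893 = 5335.80, rounded up to 5336, so 5,336 needed; 5,337 in favor. Satisfied.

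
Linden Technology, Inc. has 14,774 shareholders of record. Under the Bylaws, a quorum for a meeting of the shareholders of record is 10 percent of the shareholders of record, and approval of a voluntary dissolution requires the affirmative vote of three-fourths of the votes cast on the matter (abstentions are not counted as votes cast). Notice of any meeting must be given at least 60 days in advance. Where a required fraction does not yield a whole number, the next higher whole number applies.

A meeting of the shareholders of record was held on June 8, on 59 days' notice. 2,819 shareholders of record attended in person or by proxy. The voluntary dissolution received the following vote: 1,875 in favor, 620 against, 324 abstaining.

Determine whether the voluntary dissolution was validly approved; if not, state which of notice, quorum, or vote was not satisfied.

Notice: 59 days given; 60 required. Not satisfied.
Quorum: 10% of 14,774 = 1,477.40, rounded up to 1,478; 2,819 present. Satisfied.
Vote: requires three-fourths of the votes cast (2,819 − 324 abstaining = 2,495); 3/4 of 2495 = 1871.25, rounded up to 1872, so 1,872 needed; 1,875 in favor. Satisfied.

Invalid — notice requirement not satisfied.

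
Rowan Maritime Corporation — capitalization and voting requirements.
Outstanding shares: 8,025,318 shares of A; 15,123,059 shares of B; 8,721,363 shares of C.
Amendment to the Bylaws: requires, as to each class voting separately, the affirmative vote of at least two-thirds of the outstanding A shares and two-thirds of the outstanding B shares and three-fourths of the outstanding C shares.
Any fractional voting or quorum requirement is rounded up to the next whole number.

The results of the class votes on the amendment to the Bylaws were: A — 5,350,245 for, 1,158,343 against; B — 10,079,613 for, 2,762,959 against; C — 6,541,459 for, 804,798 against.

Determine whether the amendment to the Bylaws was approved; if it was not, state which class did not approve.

Not approved — the B shares did not give the required vote.

A: 2/3 of 8025318 = 5350212; 5,350,212 required, 5,350,245 in favor — approved.
B: 2/3 of 15123059 = 10082039.33, rounded up to 10082040; 10,082,040 required, 10,079,613 in favor — not approved.
C: 3/4 of 8721363 = 6541022.25, rounded up to 6541023; 6,541,023 required, 6,541,459 in favor — approved.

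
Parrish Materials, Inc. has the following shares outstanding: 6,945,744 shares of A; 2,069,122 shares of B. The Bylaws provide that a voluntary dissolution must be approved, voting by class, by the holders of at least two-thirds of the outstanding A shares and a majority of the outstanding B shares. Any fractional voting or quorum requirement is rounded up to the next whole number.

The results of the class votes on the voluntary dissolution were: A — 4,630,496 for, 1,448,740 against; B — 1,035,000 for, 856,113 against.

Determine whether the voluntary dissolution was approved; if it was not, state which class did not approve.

Approved — every class gave the required vote.

A: 2/3 of 6945744 = 4630496; 4,630,496 required, 4,630,496 in favor — approved.
B: a majority of 2069122 is 1034562; 1,034,562 required, 1,035,000 in favor — approved.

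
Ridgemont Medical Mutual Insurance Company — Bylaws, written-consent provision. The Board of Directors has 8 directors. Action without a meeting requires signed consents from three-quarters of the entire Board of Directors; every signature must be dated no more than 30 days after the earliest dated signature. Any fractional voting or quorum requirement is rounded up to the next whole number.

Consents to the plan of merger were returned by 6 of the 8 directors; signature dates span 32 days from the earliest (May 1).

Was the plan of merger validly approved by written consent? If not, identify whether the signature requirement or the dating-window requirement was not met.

Signatures required: three-quarters of 8 — 3/4 of 8 = 6, so 6 needed; 6 signed. Sufficient.
Dating window: the latest signature is 32 days after the earliest; the limit is 30 days. Outside the window.

Not effective — dating-window requirement not satisfied.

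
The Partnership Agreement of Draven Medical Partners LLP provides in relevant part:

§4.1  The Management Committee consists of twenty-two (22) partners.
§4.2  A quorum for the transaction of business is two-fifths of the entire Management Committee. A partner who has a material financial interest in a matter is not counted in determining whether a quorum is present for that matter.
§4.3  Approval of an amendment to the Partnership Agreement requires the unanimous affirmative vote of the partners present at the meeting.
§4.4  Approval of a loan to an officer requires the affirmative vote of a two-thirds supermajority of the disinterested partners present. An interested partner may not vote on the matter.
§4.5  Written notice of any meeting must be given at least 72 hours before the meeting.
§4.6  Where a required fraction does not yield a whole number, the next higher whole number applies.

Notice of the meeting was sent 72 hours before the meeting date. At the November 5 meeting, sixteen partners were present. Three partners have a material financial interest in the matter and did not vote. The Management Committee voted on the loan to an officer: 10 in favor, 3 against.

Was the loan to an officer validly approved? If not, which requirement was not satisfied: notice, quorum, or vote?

Notice: 72 hours given; 72 required (72 ≥ 72). Satisfied.
Quorum: 16 present, but the 3 interested partners do not count, leaving 13. Quorum is 9. Satisfied.
Vote: the loan to an officer requires two-thirds of the disinterested partners present (16 − 3 = 13). 2/3 of 13 = 8.67, rounded up to 9, so 9 affirmative votes are needed; 10 voted in favor. Satisfied.

Valid — all requirements satisfied.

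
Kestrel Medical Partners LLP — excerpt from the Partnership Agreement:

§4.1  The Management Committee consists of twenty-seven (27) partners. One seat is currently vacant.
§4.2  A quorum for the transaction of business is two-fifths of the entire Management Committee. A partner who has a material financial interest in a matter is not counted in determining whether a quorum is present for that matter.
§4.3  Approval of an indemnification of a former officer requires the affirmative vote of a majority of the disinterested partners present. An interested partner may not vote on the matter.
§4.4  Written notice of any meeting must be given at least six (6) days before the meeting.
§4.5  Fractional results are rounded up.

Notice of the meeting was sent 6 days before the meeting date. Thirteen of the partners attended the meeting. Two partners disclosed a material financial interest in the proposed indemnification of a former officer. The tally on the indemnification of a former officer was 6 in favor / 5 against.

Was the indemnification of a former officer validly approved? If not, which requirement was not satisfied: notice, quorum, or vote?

Valid — all requirements satisfied.

Notice: 6 days given; 6 required (6 ≥ 6). Satisfied.
Quorum: 13 present, but the 2 interested partners do not count, leaving 11. Quorum is 11. Satisfied.
Vote: the indemnification of a former officer requires a majority of the disinterested partners present (13 − 2 = 11). A majority of 11 is 6, so 6 affirmative votes are needed; 6 voted in favor. Satisfied.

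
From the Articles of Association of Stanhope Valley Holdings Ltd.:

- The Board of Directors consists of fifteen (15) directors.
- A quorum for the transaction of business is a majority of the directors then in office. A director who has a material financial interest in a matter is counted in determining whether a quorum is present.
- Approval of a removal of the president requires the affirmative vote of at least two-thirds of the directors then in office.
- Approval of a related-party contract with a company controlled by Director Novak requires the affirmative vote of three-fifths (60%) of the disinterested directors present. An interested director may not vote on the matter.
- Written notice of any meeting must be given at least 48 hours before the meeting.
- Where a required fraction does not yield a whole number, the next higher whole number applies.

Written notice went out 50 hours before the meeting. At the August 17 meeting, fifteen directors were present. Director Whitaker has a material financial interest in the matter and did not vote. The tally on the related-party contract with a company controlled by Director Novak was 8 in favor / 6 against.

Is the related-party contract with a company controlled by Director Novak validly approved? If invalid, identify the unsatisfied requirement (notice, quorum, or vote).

Invalid — vote requirement not satisfied.

Notice: 50 hours given; 48 required (50 ≥ 48). Satisfied.
Quorum: 15 present (interested directors count toward quorum); quorum is 8. Satisfied.
Vote: the related-party contract with a company controlled by Director Novak requires three-fifths of the disinterested directors present (15 − 1 = 14). 3/5 of 14 = 8.40, rounded up to 9, so 9 affirmative votes are needed; 8 voted in favor. Not satisfied.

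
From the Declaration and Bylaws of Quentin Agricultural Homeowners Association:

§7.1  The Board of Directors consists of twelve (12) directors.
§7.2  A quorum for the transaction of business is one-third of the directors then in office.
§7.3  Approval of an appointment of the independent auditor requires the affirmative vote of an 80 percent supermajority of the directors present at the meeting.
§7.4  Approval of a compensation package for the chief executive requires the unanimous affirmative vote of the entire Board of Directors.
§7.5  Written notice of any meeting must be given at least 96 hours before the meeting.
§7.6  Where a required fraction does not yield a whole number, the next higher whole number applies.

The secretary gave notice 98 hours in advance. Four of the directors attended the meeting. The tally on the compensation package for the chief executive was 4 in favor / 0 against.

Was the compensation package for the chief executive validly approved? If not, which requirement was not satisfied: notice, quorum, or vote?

Notice: 98 hours given; 96 required (98 ≥ 96). Satisfied.
Quorum: 4 present; quorum is 4. Satisfied.
Vote: the compensation package for the chief executive requires the unanimous vote of the entire Board of Directors (12). Unanimous means all 12, so 12 affirmative votes are needed; 4 voted in favor. Not satisfied.

Invalid — vote requirement not satisfied.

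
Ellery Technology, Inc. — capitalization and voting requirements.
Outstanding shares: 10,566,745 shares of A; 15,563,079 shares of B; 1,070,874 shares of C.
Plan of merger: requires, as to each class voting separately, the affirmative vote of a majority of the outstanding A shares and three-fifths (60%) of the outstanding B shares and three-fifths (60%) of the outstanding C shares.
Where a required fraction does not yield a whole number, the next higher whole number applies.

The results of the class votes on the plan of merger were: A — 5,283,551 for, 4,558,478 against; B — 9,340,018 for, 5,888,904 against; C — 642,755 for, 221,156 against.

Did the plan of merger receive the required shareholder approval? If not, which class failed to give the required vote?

A: a majority of 10566745 is 5283373; 5,283,373 required, 5,283,551 in favor — approved.
B: 3/5 of 15563079 = 9337847.40, rounded up to 9337848; 9,337,848 required, 9,340,018 in favor — approved.
C: 3/5 of 1070874 = 642524.40, rounded up to 642525; 642,525 required, 642,755 in favor — approved.

Approved — every class gave the required vote.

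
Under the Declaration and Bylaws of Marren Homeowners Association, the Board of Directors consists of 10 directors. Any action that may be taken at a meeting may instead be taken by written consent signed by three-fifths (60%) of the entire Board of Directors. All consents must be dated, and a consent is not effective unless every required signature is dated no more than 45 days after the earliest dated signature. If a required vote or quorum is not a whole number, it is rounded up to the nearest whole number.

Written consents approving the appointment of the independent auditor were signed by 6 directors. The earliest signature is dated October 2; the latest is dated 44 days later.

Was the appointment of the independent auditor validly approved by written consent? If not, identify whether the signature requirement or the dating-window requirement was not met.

Signatures required: three-fifths (60%) of 10 — 3/5 of 10 = 6, so 6 needed; 6 signed. Sufficient.
Dating window: the latest signature is 44 days after the earliest; the limit is 45 days. Within the window.

Effective — both the signature and dating-window requirements are satisfied.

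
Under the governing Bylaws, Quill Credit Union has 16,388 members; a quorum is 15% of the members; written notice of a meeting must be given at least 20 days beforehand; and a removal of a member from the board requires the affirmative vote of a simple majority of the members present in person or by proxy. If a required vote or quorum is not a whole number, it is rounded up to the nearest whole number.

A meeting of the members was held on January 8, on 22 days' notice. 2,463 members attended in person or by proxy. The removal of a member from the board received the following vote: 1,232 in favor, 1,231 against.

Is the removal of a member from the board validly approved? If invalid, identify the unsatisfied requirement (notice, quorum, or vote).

Notice: 22 days given; 20 required. Satisfied.
Quorum: 15% of 16,388 = 2,458.20, rounded up to 2,459; 2,463 present. Satisfied.
Vote: requires a majority of those present (2,463); a majority of 2463 is 1232, so 1,232 needed; 1,232 in favor. Satisfied.

Valid — all requirements satisfied.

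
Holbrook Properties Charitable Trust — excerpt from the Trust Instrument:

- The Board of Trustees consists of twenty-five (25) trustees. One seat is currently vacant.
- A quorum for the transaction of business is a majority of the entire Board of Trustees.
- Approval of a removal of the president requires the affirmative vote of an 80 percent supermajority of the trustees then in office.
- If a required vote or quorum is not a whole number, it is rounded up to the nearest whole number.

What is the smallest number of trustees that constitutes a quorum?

A majority of 25 is 13.

13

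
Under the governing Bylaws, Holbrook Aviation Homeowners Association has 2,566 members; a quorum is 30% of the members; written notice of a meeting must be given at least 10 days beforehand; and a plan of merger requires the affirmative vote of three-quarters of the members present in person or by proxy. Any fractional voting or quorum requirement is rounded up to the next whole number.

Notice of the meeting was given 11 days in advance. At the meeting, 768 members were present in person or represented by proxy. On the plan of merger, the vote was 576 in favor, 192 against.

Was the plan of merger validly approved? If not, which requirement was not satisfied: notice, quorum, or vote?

Invalid — quorum requirement not satisfied.

Notice: 11 days given; 10 required. Satisfied.
Quorum: 30% of 2,566 = 769.80, rounded up to 770; 768 present. Not satisfied.
Vote: requires three-fourths of those present (768); 3/4 of 768 = 576, so 576 needed; 576 in favor. Satisfied.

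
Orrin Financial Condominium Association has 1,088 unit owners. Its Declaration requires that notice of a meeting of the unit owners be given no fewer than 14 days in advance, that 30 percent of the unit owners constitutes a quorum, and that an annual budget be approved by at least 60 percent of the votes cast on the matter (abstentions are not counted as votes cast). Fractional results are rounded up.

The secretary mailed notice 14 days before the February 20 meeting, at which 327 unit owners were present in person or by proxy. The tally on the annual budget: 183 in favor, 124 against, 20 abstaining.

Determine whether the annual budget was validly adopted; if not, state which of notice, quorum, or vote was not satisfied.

Invalid — vote requirement not satisfied.

Notice: 14 days given; 14 required. Satisfied.
Quorum: 30% of 1,088 = 326.40, rounded up to 327; 327 present. Satisfied.
Vote: requires three-fifths of the votes cast (327 − 20 abstaining = 307); 3/5 of 307 = 184.20, rounded up to 185, so 185 needed; 183 in favor. Not satisfied.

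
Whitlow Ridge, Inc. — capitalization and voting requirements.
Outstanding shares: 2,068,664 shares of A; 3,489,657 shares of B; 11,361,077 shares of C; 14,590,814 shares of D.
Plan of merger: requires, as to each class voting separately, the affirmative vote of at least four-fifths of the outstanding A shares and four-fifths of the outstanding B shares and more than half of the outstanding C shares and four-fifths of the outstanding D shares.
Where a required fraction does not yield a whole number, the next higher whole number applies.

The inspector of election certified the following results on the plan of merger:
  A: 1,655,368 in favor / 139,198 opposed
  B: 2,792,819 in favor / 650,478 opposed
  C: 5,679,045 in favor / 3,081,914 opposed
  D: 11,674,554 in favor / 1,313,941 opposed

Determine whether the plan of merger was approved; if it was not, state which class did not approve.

Not approved — the C shares did not give the required vote.

A: 4/5 of 2068664 = 1654931.20, rounded up to 1654932; 1,654,932 required, 1,655,368 in favor — approved.
B: 4/5 of 3489657 = 2791725.60, rounded up to 2791726; 2,791,726 required, 2,792,819 in favor — approved.
C: a majority of 11361077 is 5680539; 5,680,539 required, 5,679,045 in favor — not approved.
D: 4/5 of 14590814 = 11672651.20, rounded up to 11672652; 11,672,652 required, 11,674,554 in favor — approved.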